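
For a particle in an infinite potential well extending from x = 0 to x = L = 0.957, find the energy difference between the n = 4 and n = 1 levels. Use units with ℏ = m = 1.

ΔE = 80.8

E_n = n²π²ℏ²/(2mL²), so ΔE = (4² − 1²) π²ℏ²/(2mL²).
ΔE = 15 × π² / (2 × 1 × 0.957²) = 80.82.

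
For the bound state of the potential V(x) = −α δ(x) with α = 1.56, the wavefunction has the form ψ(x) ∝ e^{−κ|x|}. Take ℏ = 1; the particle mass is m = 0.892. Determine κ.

Integrate −(ℏ²/2m)ψ'' − αδ(x)ψ = Eψ from −ε to +ε: the ψ'' term gives ψ'(0⁺) − ψ'(0⁻) and the δ term gives −(2mα/ℏ²)ψ(0).
With ψ ∝ e^{−κ|x|} this yields −2κ = −2mα/ℏ², so κ = mα/ℏ² = 1.392.

κ = 1.39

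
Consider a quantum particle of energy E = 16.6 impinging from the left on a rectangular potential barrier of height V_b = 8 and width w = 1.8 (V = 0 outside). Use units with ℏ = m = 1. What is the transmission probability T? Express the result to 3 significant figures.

T = 0.912

E > V_b: inside the barrier k₂ = √(2m(E − V_b))/ℏ = 4.147, k₂w = 7.465.
T = [1 + V_b² sin²(k₂w) / (4E(E − V_b))]⁻¹ = 1/1.096 = 0.912.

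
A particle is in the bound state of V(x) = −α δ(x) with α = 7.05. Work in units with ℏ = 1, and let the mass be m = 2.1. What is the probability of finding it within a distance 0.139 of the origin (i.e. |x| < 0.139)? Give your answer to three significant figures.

P = 0.984

The normalised bound state is ψ = √κ e^{−κ|x|} with κ = mα/ℏ² = 14.81.
P(|x| < d) = ∫_{−d}^{d} κ e^{−2κ|x|} dx = 1 − e^{−2κd} = 1 − e^{−4.116} = 0.9837.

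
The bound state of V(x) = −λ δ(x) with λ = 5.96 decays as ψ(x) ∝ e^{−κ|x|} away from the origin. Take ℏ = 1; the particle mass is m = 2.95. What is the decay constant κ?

Integrating the TISE across x = 0 gives the cusp condition ψ'(0⁺) − ψ'(0⁻) = −(2mλ/ℏ²)ψ(0).
With ψ ∝ e^{−κ|x|} this yields −2κ = −2mλ/ℏ², so κ = mλ/ℏ² = 17.58.

κ = 17.6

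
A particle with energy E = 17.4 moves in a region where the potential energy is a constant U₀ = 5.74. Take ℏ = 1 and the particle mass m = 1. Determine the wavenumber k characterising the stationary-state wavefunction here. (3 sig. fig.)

With E > U₀ the solution is oscillatory, ψ ∝ e^{±ikx} with k = √(2m(E − U₀))/ℏ.
k = √(2 × 1 × 11.66) = 4.829.

k = 4.83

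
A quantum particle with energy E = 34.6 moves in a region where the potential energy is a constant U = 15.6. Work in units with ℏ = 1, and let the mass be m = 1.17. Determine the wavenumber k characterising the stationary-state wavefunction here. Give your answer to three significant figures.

k = 6.67

With E > U the solution is oscillatory, ψ ∝ e^{±ikx} with k = √(2m(E − U))/ℏ.
k = √(2 × 1.17 × 19) = 6.668.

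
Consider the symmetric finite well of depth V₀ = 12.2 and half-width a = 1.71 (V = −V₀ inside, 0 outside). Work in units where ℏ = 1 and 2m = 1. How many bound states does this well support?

The dimensionless depth is z₀ = a√(2mV₀)/ℏ = 1.71 × √(12.20) = 5.973.
The even/odd transcendental equations gain one root per π/2 in z₀, giving N = 1 + ⌊2z₀/π⌋ = 1 + ⌊3.802⌋ = 4.

N = 4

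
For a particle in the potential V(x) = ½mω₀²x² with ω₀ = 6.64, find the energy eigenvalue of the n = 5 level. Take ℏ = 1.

E = 36.5

The oscillator eigenvalues are E_n = ℏω₀(n + ½), so E_5 = 6.64 × 5.5 = 36.52.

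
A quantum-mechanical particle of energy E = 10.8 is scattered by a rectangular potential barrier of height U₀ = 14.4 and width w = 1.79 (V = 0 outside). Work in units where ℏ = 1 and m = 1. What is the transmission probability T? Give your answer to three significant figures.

Since E < U₀ the interior solution is evanescent with decay constant κ = √(2m(U₀ − E))/ℏ = 2.683.
κw = 4.803, sinh(κw) = 60.94.
The exact tunnelling result is T⁻¹ = 1 + U₀² sinh²(κw) / [4E(U₀ − E)] = 4952, so T = 0.000202.

T = 0.000202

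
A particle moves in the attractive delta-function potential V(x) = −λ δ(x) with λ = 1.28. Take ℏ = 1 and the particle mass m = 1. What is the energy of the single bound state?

E = -0.819

The bound state is ψ(x) = √κ e^{−κ|x|}. The derivative jump ψ'(0⁺) − ψ'(0⁻) = −(2mλ/ℏ²)ψ(0) fixes κ = mλ/ℏ² = 1.280.
Then E = −ℏ²κ²/(2m) = −mλ²/(2ℏ²) = -0.8192.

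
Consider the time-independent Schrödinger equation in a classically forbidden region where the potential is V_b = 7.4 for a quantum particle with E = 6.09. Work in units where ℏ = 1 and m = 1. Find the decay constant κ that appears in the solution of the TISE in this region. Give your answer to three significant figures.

Since E < V_b the TISE in this region is ψ'' = κ²ψ with κ = √(2m(V_b − E))/ℏ.
κ = √(2 × 1 × 1.31) = 1.619.

κ = 1.62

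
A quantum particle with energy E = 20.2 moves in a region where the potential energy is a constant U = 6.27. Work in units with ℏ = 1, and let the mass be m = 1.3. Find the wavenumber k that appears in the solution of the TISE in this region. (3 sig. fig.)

k = 6.02

With E > U the solution is oscillatory, ψ ∝ e^{±ikx} with k = √(2m(E − U))/ℏ.
k = √(2 × 1.3 × 13.93) = 6.018.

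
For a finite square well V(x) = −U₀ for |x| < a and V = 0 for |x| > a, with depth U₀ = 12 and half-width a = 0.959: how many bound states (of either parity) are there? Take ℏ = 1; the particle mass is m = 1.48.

Define the well-strength parameter z₀ = (a/ℏ)√(2mU₀) = 0.959 × √(2·1.48·12) = 5.716.
A new bound state (alternating even/odd) appears each time z₀ passes a multiple of π/2, so N = ⌊2z₀/π⌋ + 1 = ⌊3.639⌋ + 1 = 4.

N = 4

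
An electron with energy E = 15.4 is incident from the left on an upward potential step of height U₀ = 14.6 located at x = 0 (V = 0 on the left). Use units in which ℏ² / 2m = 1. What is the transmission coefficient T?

T = 0.605

On each side the TISE gives plane waves with k = √(2m(E − V))/ℏ: k₁ = √(2·½·15.4) = 3.924, k₂ = √(2·½·0.8) = 0.8944.
Matching ψ and ψ′ at x = 0 gives r = (k₁ − k₂)/(k₁ + k₂), so R = r² = 0.3954 and T = 1 − R = 0.6046.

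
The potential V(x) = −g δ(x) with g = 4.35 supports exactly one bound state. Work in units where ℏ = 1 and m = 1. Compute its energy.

The bound state is ψ(x) = √κ e^{−κ|x|}. The derivative jump ψ'(0⁺) − ψ'(0⁻) = −(2mg/ℏ²)ψ(0) fixes κ = mg/ℏ² = 4.350.
Then E = −ℏ²κ²/(2m) = −mg²/(2ℏ²) = -9.461.

E = -9.46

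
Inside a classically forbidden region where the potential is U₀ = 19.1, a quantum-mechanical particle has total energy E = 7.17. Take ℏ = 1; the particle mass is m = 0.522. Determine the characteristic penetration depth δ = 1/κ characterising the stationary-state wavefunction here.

δ = 0.283

Since E < U₀ the TISE in this region is ψ'' = κ²ψ with κ = √(2m(U₀ − E))/ℏ.
κ = √(2 × 0.522 × 11.93) = 3.529. The penetration depth is δ = 1/κ = 0.283.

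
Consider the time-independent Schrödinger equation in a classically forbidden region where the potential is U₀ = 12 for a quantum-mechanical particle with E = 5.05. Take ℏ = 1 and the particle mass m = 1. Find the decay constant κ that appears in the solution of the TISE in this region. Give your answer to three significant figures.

Since E < U₀ the TISE in this region is ψ'' = κ²ψ with κ = √(2m(U₀ − E))/ℏ.
κ = √(2 × 1 × 6.95) = 3.728.

κ = 3.73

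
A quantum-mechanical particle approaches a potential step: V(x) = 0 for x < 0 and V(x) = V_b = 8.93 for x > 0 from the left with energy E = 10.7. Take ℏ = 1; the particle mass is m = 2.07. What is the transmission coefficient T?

The wavenumbers are k₁ = √(2mE)/ℏ = 6.656 on the left and k₂ = √(2m(E − V_b))/ℏ = 2.707 on the right.
Matching ψ and ψ′ at x = 0 gives r = (k₁ − k₂)/(k₁ + k₂), so R = r² = 0.1779 and T = 1 − R = 0.8221.

T = 0.822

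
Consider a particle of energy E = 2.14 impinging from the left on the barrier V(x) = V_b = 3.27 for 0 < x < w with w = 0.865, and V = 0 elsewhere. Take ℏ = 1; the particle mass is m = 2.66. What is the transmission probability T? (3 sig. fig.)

E < V_b: inside the barrier ψ ∝ e^{±κx} with κ = √(2m(V_b − E))/ℏ = 2.452.
κw = 2.121, sinh(κw) = 4.109.
The exact tunnelling result is T⁻¹ = 1 + V_b² sinh²(κw) / [4E(V_b − E)] = 19.67, so T = 0.0508.

T = 0.0508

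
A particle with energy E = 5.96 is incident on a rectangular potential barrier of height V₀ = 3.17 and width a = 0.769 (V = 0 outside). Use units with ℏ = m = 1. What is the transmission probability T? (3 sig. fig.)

T = 0.876

E > V₀: inside the barrier k₂ = √(2m(E − V₀))/ℏ = 2.362, k₂a = 1.817.
Matching at both interfaces gives T⁻¹ = 1 + V₀² sin²(k₂a) / [4E(E − V₀)] = 1.142, hence T = 0.876.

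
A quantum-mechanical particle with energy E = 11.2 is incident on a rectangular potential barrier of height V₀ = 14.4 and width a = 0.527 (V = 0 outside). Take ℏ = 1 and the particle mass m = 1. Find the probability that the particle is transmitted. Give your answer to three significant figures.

E < V₀: inside the barrier ψ ∝ e^{±κx} with κ = √(2m(V₀ − E))/ℏ = 2.530.
κa = 1.333, sinh(κa) = 1.765.
Matching ψ, ψ′ at both faces gives T = [1 + V₀² sinh²(κa) / (4E(V₀ − E))]⁻¹ = 1/5.505 = 0.182.

T = 0.182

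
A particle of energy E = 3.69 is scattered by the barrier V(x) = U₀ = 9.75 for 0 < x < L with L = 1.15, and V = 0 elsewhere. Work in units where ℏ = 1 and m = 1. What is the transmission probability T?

Since E < U₀ the interior solution is evanescent with decay constant κ = √(2m(U₀ − E))/ℏ = 3.481.
κL = 4.004, sinh(κL) = 27.39.
Matching ψ, ψ′ at both faces gives T = [1 + U₀² sinh²(κL) / (4E(U₀ − E))]⁻¹ = 1/798.2 = 0.00125.

T = 0.00125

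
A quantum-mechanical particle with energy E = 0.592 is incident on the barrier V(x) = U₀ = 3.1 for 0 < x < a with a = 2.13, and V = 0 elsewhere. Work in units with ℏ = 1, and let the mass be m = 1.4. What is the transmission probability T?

T = 0.0000309

E < U₀: inside the barrier ψ ∝ e^{±κx} with κ = √(2m(U₀ − E))/ℏ = 2.650.
κa = 5.644, sinh(κa) = 141.4.
Matching ψ, ψ′ at both faces gives T = [1 + U₀² sinh²(κa) / (4E(U₀ − E))]⁻¹ = 1/32330 = 0.0000309.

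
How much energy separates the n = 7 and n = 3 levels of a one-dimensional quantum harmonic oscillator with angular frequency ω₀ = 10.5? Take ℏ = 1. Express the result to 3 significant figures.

E_n = ℏω₀(n + ½), so ΔE = (7 − 3) ℏω₀ = 4 × 10.5 = 42.00.

ΔE = 42.0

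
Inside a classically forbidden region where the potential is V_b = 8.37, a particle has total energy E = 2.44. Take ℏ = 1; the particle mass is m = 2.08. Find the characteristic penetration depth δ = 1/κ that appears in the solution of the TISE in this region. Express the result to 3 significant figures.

δ = 0.201

Since E < V_b the TISE in this region is ψ'' = κ²ψ with κ = √(2m(V_b − E))/ℏ.
κ = √(2 × 2.08 × 5.93) = 4.967. The penetration depth is δ = 1/κ = 0.201.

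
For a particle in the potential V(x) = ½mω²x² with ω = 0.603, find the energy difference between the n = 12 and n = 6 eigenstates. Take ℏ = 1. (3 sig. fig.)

ΔE = 3.62

E_n = ℏω(n + ½), so ΔE = (12 − 6) ℏω = 6 × 0.603 = 3.618.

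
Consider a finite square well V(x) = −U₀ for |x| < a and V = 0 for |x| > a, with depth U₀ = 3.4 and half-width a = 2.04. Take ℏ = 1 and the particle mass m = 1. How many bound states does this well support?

The dimensionless depth is z₀ = a√(2mU₀)/ℏ = 2.04 × √(6.800) = 5.320.
The even/odd transcendental equations gain one root per π/2 in z₀, giving N = 1 + ⌊2z₀/π⌋ = 1 + ⌊3.387⌋ = 4.

N = 4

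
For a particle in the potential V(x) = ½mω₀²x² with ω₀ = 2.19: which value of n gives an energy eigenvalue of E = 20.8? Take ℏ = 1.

E_n = ℏω₀(n + ½) ⇒ n = E/(ℏω₀) − ½ = 20.8/2.19 − 0.5 = 8.998 → n = 9.

n = 9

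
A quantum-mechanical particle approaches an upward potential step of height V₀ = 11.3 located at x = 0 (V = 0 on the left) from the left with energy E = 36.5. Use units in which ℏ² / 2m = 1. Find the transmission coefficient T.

On each side the TISE gives plane waves with k = √(2m(E − V))/ℏ: k₁ = √(2·½·36.5) = 6.042, k₂ = √(2·½·25.2) = 5.020.
Matching ψ and ψ′ at x = 0 gives r = (k₁ − k₂)/(k₁ + k₂), so R = r² = 0.008529 and T = 1 − R = 0.9915.

T = 0.991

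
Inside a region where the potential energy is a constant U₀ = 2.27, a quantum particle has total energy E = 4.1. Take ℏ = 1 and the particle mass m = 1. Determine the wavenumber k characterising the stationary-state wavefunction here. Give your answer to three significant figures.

With E > U₀ the solution is oscillatory, ψ ∝ e^{±ikx} with k = √(2m(E − U₀))/ℏ.
k = √(2 × 1 × 1.83) = 1.913.

k = 1.91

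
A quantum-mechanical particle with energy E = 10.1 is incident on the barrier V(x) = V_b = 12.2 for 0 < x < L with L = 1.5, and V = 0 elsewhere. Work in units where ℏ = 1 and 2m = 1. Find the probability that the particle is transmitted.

T = 0.0294

E < V_b: inside the barrier ψ ∝ e^{±κx} with κ = √(2m(V_b − E))/ℏ = 1.449.
κL = 2.174, sinh(κL) = 4.339.
The exact tunnelling result is T⁻¹ = 1 + V_b² sinh²(κL) / [4E(V_b − E)] = 34.02, so T = 0.0294.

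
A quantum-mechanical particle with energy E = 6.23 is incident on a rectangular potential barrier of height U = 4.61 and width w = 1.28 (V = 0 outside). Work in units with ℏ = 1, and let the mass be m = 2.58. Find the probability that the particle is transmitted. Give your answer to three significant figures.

T = 0.871

Above the barrier the interior wavenumber is k₂ = √(2m(E − U))/ℏ = 2.891, giving phase k₂w = 3.701.
Matching at both interfaces gives T⁻¹ = 1 + U² sin²(k₂w) / [4E(E − U)] = 1.148, hence T = 0.871.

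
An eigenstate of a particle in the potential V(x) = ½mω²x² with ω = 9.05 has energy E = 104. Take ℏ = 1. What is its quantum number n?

n = 11

E_n = ℏω(n + ½) ⇒ n = E/(ℏω) − ½ = 104/9.05 − 0.5 = 10.992 → n = 11.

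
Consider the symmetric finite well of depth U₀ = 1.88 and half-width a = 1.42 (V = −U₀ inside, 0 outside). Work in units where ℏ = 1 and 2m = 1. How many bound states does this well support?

Define the well-strength parameter z₀ = (a/ℏ)√(2mU₀) = 1.42 × √(2·0.5·1.88) = 1.947.
A new bound state (alternating even/odd) appears each time z₀ passes a multiple of π/2, so N = ⌊2z₀/π⌋ + 1 = ⌊1.240⌋ + 1 = 2.

N = 2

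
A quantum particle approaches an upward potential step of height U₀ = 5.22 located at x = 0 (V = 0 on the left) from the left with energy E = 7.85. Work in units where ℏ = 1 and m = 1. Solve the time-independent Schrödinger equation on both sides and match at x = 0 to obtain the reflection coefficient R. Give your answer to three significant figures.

The wavenumbers are k₁ = √(2mE)/ℏ = 3.962 on the left and k₂ = √(2m(E − U₀))/ℏ = 2.293 on the right.
Matching ψ and ψ′ at x = 0 gives r = (k₁ − k₂)/(k₁ + k₂), so R = r² = 0.07117 and T = 1 − R = 0.9288.

R = 0.0712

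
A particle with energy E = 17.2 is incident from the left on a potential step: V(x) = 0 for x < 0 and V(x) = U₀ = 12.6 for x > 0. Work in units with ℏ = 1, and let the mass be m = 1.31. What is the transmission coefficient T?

On each side the TISE gives plane waves with k = √(2m(E − V))/ℏ: k₁ = √(2·1.31·17.2) = 6.713, k₂ = √(2·1.31·4.6) = 3.472.
Matching ψ and ψ′ at x = 0 gives r = (k₁ − k₂)/(k₁ + k₂), so R = r² = 0.1013 and T = 1 − R = 0.8987.

T = 0.899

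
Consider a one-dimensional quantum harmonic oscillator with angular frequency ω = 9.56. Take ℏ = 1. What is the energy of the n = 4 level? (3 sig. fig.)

Using E_n = (n + ½)ℏω: E_4 = 4.5 × 9.56 = 43.02.

E = 43.0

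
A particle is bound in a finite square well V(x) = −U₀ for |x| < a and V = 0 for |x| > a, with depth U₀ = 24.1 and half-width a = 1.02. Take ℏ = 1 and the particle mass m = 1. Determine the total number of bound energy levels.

N = 5

Define the well-strength parameter z₀ = (a/ℏ)√(2mU₀) = 1.02 × √(2·1·24.1) = 7.081.
A new bound state (alternating even/odd) appears each time z₀ passes a multiple of π/2, so N = ⌊2z₀/π⌋ + 1 = ⌊4.508⌋ + 1 = 5.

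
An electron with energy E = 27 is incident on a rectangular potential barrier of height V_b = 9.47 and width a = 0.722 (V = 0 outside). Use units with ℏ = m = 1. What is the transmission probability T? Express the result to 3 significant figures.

T = 0.963

E > V_b: inside the barrier k₂ = √(2m(E − V_b))/ℏ = 5.921, k₂a = 4.275.
T = [1 + V_b² sin²(k₂a) / (4E(E − V_b))]⁻¹ = 1/1.039 = 0.963.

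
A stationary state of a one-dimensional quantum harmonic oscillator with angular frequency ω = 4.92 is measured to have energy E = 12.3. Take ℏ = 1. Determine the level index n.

n = 2

E_n = ℏω(n + ½) ⇒ n = E/(ℏω) − ½ = 12.3/4.92 − 0.5 = 2.000 → n = 2.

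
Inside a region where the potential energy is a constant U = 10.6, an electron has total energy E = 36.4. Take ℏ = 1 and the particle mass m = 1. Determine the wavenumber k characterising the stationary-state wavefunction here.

k = 7.18

With E > U the solution is oscillatory, ψ ∝ e^{±ikx} with k = √(2m(E − U))/ℏ.
k = √(2 × 1 × 25.8) = 7.183.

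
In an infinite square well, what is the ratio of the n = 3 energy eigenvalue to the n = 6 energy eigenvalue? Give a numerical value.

E_n = n²π²ℏ²/(2mL²) so the ratio is n₂²/n₁² = 9/36 = 0.25.

0.25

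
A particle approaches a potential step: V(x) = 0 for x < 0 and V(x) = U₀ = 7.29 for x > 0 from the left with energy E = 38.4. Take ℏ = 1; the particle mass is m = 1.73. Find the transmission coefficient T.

The wavenumbers are k₁ = √(2mE)/ℏ = 11.53 on the left and k₂ = √(2m(E − U₀))/ℏ = 10.37 on the right.
Continuity of ψ and ψ′ at the step yields the reflection amplitude r = (k₁ − k₂)/(k₁ + k₂) = 0.05258; thus R = |r|² = 0.002765, T = 0.9972.

T = 0.997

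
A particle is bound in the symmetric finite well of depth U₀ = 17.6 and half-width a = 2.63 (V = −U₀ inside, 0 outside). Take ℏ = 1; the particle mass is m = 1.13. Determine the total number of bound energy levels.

The dimensionless depth is z₀ = a√(2mU₀)/ℏ = 2.63 × √(39.78) = 16.59.
The even/odd transcendental equations gain one root per π/2 in z₀, giving N = 1 + ⌊2z₀/π⌋ = 1 + ⌊10.56⌋ = 11.

N = 11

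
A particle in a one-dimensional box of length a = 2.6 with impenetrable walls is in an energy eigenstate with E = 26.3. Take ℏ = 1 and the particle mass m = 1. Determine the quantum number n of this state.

From E_n = n²π²ℏ²/(2ma²) invert to n = √(2ma²E)/(πℏ).
n = (2.6/π) × √(2 × 1 × 26.3) = 6.002 → n = 6.

n = 6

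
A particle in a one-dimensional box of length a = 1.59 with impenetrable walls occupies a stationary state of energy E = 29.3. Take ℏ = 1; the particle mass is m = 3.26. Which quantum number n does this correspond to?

From E_n = n²π²ℏ²/(2ma²) invert to n = √(2ma²E)/(πℏ).
n = (1.59/π) × √(2 × 3.26 × 29.3) = 6.995 → n = 7.

n = 7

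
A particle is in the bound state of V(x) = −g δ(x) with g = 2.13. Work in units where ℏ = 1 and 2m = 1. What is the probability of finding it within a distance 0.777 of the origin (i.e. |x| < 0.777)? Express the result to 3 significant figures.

P = 0.809

The normalised bound state is ψ = √κ e^{−κ|x|} with κ = mg/ℏ² = 1.065.
P(|x| < d) = ∫_{−d}^{d} κ e^{−2κ|x|} dx = 1 − e^{−2κd} = 1 − e^{−1.655} = 0.8089.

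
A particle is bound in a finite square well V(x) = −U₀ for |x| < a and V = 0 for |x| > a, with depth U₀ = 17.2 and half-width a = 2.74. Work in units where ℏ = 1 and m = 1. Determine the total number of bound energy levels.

N = 11

Define the well-strength parameter z₀ = (a/ℏ)√(2mU₀) = 2.74 × √(2·1·17.2) = 16.07.
A new bound state (alternating even/odd) appears each time z₀ passes a multiple of π/2, so N = ⌊2z₀/π⌋ + 1 = ⌊10.23⌋ + 1 = 11.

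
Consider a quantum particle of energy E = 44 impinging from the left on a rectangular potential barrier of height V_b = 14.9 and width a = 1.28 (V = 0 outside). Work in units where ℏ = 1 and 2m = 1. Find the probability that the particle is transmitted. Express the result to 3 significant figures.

E > V_b: inside the barrier k₂ = √(2m(E − V_b))/ℏ = 5.394, k₂a = 6.905.
Matching at both interfaces gives T⁻¹ = 1 + V_b² sin²(k₂a) / [4E(E − V_b)] = 1.015, hence T = 0.986.

T = 0.986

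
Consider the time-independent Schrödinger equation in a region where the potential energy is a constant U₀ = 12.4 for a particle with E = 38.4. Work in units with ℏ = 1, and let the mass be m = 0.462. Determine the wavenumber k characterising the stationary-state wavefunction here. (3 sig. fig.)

k = 4.90

With E > U₀ the solution is oscillatory, ψ ∝ e^{±ikx} with k = √(2m(E − U₀))/ℏ.
k = √(2 × 0.462 × 26) = 4.901.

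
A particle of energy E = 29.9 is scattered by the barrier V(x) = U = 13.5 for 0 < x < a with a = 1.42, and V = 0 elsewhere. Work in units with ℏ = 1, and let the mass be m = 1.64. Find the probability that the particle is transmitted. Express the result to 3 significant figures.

T = 0.939

E > U: inside the barrier k₂ = √(2m(E − U))/ℏ = 7.334, k₂a = 10.41.
T = [1 + U² sin²(k₂a) / (4E(E − U))]⁻¹ = 1/1.065 = 0.939.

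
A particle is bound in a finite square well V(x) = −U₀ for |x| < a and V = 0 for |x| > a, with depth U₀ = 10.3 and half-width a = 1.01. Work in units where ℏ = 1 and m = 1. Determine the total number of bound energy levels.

N = 3

The dimensionless depth is z₀ = a√(2mU₀)/ℏ = 1.01 × √(20.60) = 4.584.
A new bound state (alternating even/odd) appears each time z₀ passes a multiple of π/2, so N = ⌊2z₀/π⌋ + 1 = ⌊2.918⌋ + 1 = 3.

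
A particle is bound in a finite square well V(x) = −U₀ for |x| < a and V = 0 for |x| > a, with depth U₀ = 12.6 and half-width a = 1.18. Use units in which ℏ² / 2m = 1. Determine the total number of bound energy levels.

N = 3

Define the well-strength parameter z₀ = (a/ℏ)√(2mU₀) = 1.18 × √(2·0.5·12.6) = 4.189.
The even/odd transcendental equations gain one root per π/2 in z₀, giving N = 1 + ⌊2z₀/π⌋ = 1 + ⌊2.667⌋ = 3.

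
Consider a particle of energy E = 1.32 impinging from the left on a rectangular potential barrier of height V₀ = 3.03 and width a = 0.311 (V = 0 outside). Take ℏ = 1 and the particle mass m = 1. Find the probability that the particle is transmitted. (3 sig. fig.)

E < V₀: inside the barrier ψ ∝ e^{±κx} with κ = √(2m(V₀ − E))/ℏ = 1.849.
κa = 0.5751, sinh(κa) = 0.6074.
The exact tunnelling result is T⁻¹ = 1 + V₀² sinh²(κa) / [4E(V₀ − E)] = 1.375, so T = 0.727.

T = 0.727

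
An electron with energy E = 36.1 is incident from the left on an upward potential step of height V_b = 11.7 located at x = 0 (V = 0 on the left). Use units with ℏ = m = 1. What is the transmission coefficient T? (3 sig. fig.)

T = 0.990

The wavenumbers are k₁ = √(2mE)/ℏ = 8.497 on the left and k₂ = √(2m(E − V_b))/ℏ = 6.986 on the right.
Matching ψ and ψ′ at x = 0 gives r = (k₁ − k₂)/(k₁ + k₂), so R = r² = 0.009529 and T = 1 − R = 0.9905.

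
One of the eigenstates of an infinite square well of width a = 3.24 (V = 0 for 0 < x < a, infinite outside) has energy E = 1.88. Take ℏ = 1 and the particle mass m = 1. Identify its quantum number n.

n = 2

For an infinite well E_n = n²π²ℏ²/(2ma²), so n = (a/πℏ)√(2mE).
n = (3.24/π) × √(2 × 1 × 1.88) = 2.000 → n = 2.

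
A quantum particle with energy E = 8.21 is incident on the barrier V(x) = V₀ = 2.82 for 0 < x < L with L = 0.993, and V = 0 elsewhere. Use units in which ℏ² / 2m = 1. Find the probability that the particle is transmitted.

Above the barrier the interior wavenumber is k₂ = √(2m(E − V₀))/ℏ = 2.322, giving phase k₂L = 2.305.
T = [1 + V₀² sin²(k₂L) / (4E(E − V₀))]⁻¹ = 1/1.025 = 0.976.

T = 0.976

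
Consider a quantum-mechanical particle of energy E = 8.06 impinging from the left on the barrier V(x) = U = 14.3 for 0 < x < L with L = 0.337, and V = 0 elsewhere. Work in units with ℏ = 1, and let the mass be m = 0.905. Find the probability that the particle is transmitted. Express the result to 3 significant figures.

Since E < U the interior solution is evanescent with decay constant κ = √(2m(U − E))/ℏ = 3.361.
κL = 1.133, sinh(κL) = 1.391.
Matching ψ, ψ′ at both faces gives T = [1 + U² sinh²(κL) / (4E(U − E))]⁻¹ = 1/2.966 = 0.337.

T = 0.337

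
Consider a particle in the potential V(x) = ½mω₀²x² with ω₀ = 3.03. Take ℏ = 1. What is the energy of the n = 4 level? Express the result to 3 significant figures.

The oscillator eigenvalues are E_n = ℏω₀(n + ½), so E_4 = 3.03 × 4.5 = 13.64.

E = 13.6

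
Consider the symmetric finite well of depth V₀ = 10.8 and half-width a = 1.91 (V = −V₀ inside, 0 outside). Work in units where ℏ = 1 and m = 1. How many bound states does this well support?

N = 6

Define the well-strength parameter z₀ = (a/ℏ)√(2mV₀) = 1.91 × √(2·1·10.8) = 8.877.
The even/odd transcendental equations gain one root per π/2 in z₀, giving N = 1 + ⌊2z₀/π⌋ = 1 + ⌊5.651⌋ = 6.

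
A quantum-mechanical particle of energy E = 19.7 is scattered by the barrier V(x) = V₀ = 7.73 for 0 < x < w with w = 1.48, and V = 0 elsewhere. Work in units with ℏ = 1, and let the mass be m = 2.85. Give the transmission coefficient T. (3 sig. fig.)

E > V₀: inside the barrier k₂ = √(2m(E − V₀))/ℏ = 8.260, k₂w = 12.22.
T = [1 + V₀² sin²(k₂w) / (4E(E − V₀))]⁻¹ = 1/1.007 = 0.993.

T = 0.993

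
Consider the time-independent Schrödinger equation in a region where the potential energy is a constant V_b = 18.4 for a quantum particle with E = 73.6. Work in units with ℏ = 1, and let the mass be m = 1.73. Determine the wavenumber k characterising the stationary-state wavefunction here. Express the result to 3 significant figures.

With E > V_b the solution is oscillatory, ψ ∝ e^{±ikx} with k = √(2m(E − V_b))/ℏ.
k = √(2 × 1.73 × 55.2) = 13.82.

k = 13.8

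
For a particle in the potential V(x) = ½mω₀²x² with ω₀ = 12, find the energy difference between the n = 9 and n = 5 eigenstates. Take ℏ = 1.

ΔE = 48.0

E_n = ℏω₀(n + ½), so ΔE = (9 − 5) ℏω₀ = 4 × 12 = 48.00.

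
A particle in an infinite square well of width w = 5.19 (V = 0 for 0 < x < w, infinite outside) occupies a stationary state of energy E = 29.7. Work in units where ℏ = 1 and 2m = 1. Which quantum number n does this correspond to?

n = 9

For an infinite well E_n = n²π²ℏ²/(2mw²), so n = (w/πℏ)√(2mE).
n = (5.19/π) × √(2 × 0.5 × 29.7) = 9.003 → n = 9.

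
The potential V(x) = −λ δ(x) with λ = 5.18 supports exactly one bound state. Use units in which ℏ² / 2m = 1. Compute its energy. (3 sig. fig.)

E = -6.71

For x ≠ 0 the bound state is ψ ∝ e^{−κ|x|}; integrating the TISE across the delta gives the cusp condition 2κ = 2mλ/ℏ², so κ = 2.590.
Then E = −ℏ²κ²/(2m) = −mλ²/(2ℏ²) = -6.708.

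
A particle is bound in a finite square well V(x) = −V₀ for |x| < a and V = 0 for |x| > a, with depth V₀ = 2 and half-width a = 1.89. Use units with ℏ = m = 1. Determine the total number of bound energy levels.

N = 3

Define the well-strength parameter z₀ = (a/ℏ)√(2mV₀) = 1.89 × √(2·1·2) = 3.780.
A new bound state (alternating even/odd) appears each time z₀ passes a multiple of π/2, so N = ⌊2z₀/π⌋ + 1 = ⌊2.406⌋ + 1 = 3.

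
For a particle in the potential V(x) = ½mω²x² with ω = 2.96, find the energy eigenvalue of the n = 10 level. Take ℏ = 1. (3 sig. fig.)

E = 31.1

The oscillator eigenvalues are E_n = ℏω(n + ½), so E_10 = 2.96 × 10.5 = 31.08.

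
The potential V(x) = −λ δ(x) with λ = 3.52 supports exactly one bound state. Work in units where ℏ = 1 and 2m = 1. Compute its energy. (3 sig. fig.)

E = -3.10

The bound state is ψ(x) = √κ e^{−κ|x|}. The derivative jump ψ'(0⁺) − ψ'(0⁻) = −(2mλ/ℏ²)ψ(0) fixes κ = mλ/ℏ² = 1.760.
Then E = −ℏ²κ²/(2m) = −mλ²/(2ℏ²) = -3.098.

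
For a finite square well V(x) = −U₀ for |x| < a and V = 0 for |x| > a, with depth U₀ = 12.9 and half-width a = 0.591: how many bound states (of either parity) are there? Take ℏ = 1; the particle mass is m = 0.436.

N = 2

The dimensionless depth is z₀ = a√(2mU₀)/ℏ = 0.591 × √(11.25) = 1.982.
A new bound state (alternating even/odd) appears each time z₀ passes a multiple of π/2, so N = ⌊2z₀/π⌋ + 1 = ⌊1.262⌋ + 1 = 2.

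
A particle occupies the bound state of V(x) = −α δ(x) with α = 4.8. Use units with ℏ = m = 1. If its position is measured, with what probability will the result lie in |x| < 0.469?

P = 0.989

The normalised bound state is ψ = √κ e^{−κ|x|} with κ = mα/ℏ² = 4.800.
P(|x| < d) = ∫_{−d}^{d} κ e^{−2κ|x|} dx = 1 − e^{−2κd} = 1 − e^{−4.502} = 0.9889.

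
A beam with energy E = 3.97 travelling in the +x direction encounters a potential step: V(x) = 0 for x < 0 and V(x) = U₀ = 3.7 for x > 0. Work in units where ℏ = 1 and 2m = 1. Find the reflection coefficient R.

The wavenumbers are k₁ = √(2mE)/ℏ = 1.992 on the left and k₂ = √(2m(E − U₀))/ℏ = 0.5196 on the right.
Continuity of ψ and ψ′ at the step yields the reflection amplitude r = (k₁ − k₂)/(k₁ + k₂) = 0.5863; thus R = |r|² = 0.3438, T = 0.6562.

R = 0.344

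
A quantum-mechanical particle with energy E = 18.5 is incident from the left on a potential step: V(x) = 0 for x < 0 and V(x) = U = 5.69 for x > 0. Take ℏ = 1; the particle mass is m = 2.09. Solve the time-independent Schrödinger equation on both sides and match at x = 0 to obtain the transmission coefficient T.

T = 0.992

On each side the TISE gives plane waves with k = √(2m(E − V))/ℏ: k₁ = √(2·2.09·18.5) = 8.794, k₂ = √(2·2.09·12.81) = 7.317.
Continuity of ψ and ψ′ at the step yields the reflection amplitude r = (k₁ − k₂)/(k₁ + k₂) = 0.09163; thus R = |r|² = 0.008396, T = 0.9916.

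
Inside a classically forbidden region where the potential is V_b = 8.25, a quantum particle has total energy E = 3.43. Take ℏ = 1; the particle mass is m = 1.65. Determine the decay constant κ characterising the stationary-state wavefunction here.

κ = 3.99

Since E < V_b the TISE in this region is ψ'' = κ²ψ with κ = √(2m(V_b − E))/ℏ.
κ = √(2 × 1.65 × 4.82) = 3.988.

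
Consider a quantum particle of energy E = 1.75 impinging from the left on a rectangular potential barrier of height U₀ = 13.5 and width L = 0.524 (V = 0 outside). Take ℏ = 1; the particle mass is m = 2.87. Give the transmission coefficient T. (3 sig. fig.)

T = 0.000330

Since E < U₀ the interior solution is evanescent with decay constant κ = √(2m(U₀ − E))/ℏ = 8.212.
κL = 4.303, sinh(κL) = 36.97.
The exact tunnelling result is T⁻¹ = 1 + U₀² sinh²(κL) / [4E(U₀ − E)] = 3029, so T = 0.000330.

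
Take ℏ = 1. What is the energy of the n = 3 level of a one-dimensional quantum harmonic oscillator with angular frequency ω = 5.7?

Using E_n = (n + ½)ℏω: E_3 = 3.5 × 5.7 = 19.95.

E = 20.0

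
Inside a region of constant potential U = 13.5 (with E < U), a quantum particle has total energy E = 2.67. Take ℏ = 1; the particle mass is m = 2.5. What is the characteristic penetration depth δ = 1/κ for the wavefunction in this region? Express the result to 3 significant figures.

Since E < U the TISE in this region is ψ'' = κ²ψ with κ = √(2m(U − E))/ℏ.
κ = √(2 × 2.5 × 10.83) = 7.359. The penetration depth is δ = 1/κ = 0.136.

δ = 0.136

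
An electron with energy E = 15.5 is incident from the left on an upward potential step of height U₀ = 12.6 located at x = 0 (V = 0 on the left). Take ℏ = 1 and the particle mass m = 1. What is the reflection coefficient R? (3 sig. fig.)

R = 0.157

On each side the TISE gives plane waves with k = √(2m(E − V))/ℏ: k₁ = √(2·1·15.5) = 5.568, k₂ = √(2·1·2.9) = 2.408.
Continuity of ψ and ψ′ at the step yields the reflection amplitude r = (k₁ − k₂)/(k₁ + k₂) = 0.3961; thus R = |r|² = 0.1569, T = 0.8431.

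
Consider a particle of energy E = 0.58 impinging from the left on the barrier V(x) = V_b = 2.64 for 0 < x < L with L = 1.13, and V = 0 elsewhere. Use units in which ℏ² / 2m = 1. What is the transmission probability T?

E < V_b: inside the barrier ψ ∝ e^{±κx} with κ = √(2m(V_b − E))/ℏ = 1.435.
κL = 1.622, sinh(κL) = 2.432.
The exact tunnelling result is T⁻¹ = 1 + V_b² sinh²(κL) / [4E(V_b − E)] = 9.629, so T = 0.104.

T = 0.104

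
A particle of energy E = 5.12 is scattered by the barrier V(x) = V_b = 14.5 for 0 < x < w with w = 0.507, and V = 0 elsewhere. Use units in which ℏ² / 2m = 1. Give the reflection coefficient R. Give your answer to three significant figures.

R = 0.848

Since E < V_b the interior solution is evanescent with decay constant κ = √(2m(V_b − E))/ℏ = 3.063.
κw = 1.553, sinh(κw) = 2.256.
Matching ψ, ψ′ at both faces gives T = [1 + V_b² sinh²(κw) / (4E(V_b − E))]⁻¹ = 1/6.573 = 0.152.
R = 1 − T = 0.848.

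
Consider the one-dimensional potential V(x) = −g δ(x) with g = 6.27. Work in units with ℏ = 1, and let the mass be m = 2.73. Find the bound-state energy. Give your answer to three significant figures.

The bound state is ψ(x) = √κ e^{−κ|x|}. The derivative jump ψ'(0⁺) − ψ'(0⁻) = −(2mg/ℏ²)ψ(0) fixes κ = mg/ℏ² = 17.12.
Then E = −ℏ²κ²/(2m) = −mg²/(2ℏ²) = -53.66.

E = -53.7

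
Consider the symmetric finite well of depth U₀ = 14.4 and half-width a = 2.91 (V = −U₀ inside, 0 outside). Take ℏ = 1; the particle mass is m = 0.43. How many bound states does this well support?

The dimensionless depth is z₀ = a√(2mU₀)/ℏ = 2.91 × √(12.38) = 10.24.
A new bound state (alternating even/odd) appears each time z₀ passes a multiple of π/2, so N = ⌊2z₀/π⌋ + 1 = ⌊6.519⌋ + 1 = 7.

N = 7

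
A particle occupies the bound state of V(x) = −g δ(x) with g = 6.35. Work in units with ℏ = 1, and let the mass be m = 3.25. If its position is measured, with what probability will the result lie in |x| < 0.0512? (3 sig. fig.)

The normalised bound state is ψ = √κ e^{−κ|x|} with κ = mg/ℏ² = 20.64.
P(|x| < d) = ∫_{−d}^{d} κ e^{−2κ|x|} dx = 1 − e^{−2κd} = 1 − e^{−2.113} = 0.8792.

P = 0.879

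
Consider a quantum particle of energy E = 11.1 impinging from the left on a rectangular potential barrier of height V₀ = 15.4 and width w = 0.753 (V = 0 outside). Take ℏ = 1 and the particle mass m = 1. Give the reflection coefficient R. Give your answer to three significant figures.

Since E < V₀ the interior solution is evanescent with decay constant κ = √(2m(V₀ − E))/ℏ = 2.933.
κw = 2.208, sinh(κw) = 4.495.
Matching ψ, ψ′ at both faces gives T = [1 + V₀² sinh²(κw) / (4E(V₀ − E))]⁻¹ = 1/26.10 = 0.0383.
R = 1 − T = 0.962.

R = 0.962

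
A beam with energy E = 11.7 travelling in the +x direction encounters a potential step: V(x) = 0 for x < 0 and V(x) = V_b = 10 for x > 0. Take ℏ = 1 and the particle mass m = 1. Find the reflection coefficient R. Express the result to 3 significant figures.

R = 0.201

The wavenumbers are k₁ = √(2mE)/ℏ = 4.837 on the left and k₂ = √(2m(E − V_b))/ℏ = 1.844 on the right.
Matching ψ and ψ′ at x = 0 gives r = (k₁ − k₂)/(k₁ + k₂), so R = r² = 0.2007 and T = 1 − R = 0.7993.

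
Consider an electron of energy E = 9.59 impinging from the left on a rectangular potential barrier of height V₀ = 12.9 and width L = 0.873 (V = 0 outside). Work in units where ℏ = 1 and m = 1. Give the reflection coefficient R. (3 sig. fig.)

R = 0.966

E < V₀: inside the barrier ψ ∝ e^{±κx} with κ = √(2m(V₀ − E))/ℏ = 2.573.
κL = 2.246, sinh(κL) = 4.673.
Matching ψ, ψ′ at both faces gives T = [1 + V₀² sinh²(κL) / (4E(V₀ − E))]⁻¹ = 1/29.62 = 0.0338.
R = 1 − T = 0.966.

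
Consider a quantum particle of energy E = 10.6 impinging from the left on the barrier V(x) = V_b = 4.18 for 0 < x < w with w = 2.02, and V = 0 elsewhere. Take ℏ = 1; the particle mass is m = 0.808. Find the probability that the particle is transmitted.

T = 0.997

Above the barrier the interior wavenumber is k₂ = √(2m(E − V_b))/ℏ = 3.221, giving phase k₂w = 6.506.
Matching at both interfaces gives T⁻¹ = 1 + V_b² sin²(k₂w) / [4E(E − V_b)] = 1.003, hence T = 0.997.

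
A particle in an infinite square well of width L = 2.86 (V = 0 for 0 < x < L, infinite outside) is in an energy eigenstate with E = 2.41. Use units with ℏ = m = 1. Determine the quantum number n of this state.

n = 2

From E_n = n²π²ℏ²/(2mL²) invert to n = √(2mL²E)/(πℏ).
n = (2.86/π) × √(2 × 1 × 2.41) = 1.999 → n = 2.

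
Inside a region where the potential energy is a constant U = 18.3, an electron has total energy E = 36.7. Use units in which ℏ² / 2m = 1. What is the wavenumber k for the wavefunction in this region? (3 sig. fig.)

With E > U the solution is oscillatory, ψ ∝ e^{±ikx} with k = √(2m(E − U))/ℏ.
k = √(2 × 0.5 × 18.4) = 4.290.

k = 4.29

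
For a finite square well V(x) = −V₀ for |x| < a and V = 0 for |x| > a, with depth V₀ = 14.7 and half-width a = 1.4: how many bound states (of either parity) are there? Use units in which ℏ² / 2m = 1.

Define the well-strength parameter z₀ = (a/ℏ)√(2mV₀) = 1.4 × √(2·0.5·14.7) = 5.368.
The even/odd transcendental equations gain one root per π/2 in z₀, giving N = 1 + ⌊2z₀/π⌋ = 1 + ⌊3.417⌋ = 4.

N = 4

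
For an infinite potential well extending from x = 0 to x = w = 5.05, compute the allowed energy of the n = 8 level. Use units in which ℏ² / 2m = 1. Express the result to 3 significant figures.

E = 24.8

Requiring ψ(0) = ψ(w) = 0 quantises k = nπ/w, hence E_n = ℏ²k²/2m = n²π²ℏ²/(2mw²).
E_8 = 8² × π² / (2 × 0.5 × 5.05²) = 24.77.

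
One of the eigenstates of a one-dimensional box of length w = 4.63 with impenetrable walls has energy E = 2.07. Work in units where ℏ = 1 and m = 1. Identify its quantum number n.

n = 3

From E_n = n²π²ℏ²/(2mw²) invert to n = √(2mw²E)/(πℏ).
n = (4.63/π) × √(2 × 1 × 2.07) = 2.999 → n = 3.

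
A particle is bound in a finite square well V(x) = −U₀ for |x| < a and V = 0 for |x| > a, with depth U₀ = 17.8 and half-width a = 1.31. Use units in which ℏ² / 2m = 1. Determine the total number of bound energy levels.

N = 4

Define the well-strength parameter z₀ = (a/ℏ)√(2mU₀) = 1.31 × √(2·0.5·17.8) = 5.527.
A new bound state (alternating even/odd) appears each time z₀ passes a multiple of π/2, so N = ⌊2z₀/π⌋ + 1 = ⌊3.519⌋ + 1 = 4.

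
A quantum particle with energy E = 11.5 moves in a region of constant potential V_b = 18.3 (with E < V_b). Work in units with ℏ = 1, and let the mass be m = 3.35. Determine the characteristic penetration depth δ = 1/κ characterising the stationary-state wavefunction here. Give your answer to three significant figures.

Since E < V_b the TISE in this region is ψ'' = κ²ψ with κ = √(2m(V_b − E))/ℏ.
κ = √(2 × 3.35 × 6.8) = 6.750. The penetration depth is δ = 1/κ = 0.148.

δ = 0.148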